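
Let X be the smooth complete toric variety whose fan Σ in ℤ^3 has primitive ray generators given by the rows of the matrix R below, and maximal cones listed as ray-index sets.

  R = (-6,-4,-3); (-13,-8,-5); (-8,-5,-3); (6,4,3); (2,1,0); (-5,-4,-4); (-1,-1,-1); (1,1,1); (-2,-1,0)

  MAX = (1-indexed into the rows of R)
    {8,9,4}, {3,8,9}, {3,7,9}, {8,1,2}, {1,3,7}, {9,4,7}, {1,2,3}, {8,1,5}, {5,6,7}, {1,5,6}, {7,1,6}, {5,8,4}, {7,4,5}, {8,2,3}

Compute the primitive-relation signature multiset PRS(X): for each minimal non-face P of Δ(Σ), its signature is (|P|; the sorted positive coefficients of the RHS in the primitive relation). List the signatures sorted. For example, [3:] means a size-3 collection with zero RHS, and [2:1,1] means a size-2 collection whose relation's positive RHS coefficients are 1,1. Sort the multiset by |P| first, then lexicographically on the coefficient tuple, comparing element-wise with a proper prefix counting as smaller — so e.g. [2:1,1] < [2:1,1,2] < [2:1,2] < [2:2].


Primitive collections (17):

  P = {1,4}:  v_{1} + v_{4} = 0  ⇒ sig = [2:]
  P = {5,9}:  v_{5} + v_{9} = 0  ⇒ sig = [2:]
  P = {7,8}:  v_{7} + v_{8} = 0  ⇒ sig = [2:]
  P = {1,9}:  v_{1} + v_{9} = v_{3}  ⇒ sig = [2:1]
  P = {3,4}:  v_{3} + v_{4} = v_{9}  ⇒ sig = [2:1]
  P = {3,5}:  v_{3} + v_{5} = v_{1}  ⇒ sig = [2:1]
  P = {2,4}:  v_{2} + v_{4} = v_{3} + v_{8}  ⇒ sig = [2:1,1]
  P = {2,7}:  v_{2} + v_{7} = v_{1} + v_{3}  ⇒ sig = [2:1,1]
  P = {4,6}:  v_{4} + v_{6} = v_{5} + v_{7}  ⇒ sig = [2:1,1]
  P = {6,8}:  v_{6} + v_{8} = v_{1} + v_{5}  ⇒ sig = [2:1,1]
  P = {6,9}:  v_{6} + v_{9} = v_{1} + v_{7}  ⇒ sig = [2:1,1]
  P = {2,5}:  v_{2} + v_{5} = 2·v_{1} + v_{8}  ⇒ sig = [2:1,2]
  P = {2,9}:  v_{2} + v_{9} = 2·v_{3} + v_{8}  ⇒ sig = [2:1,2]
  P = {3,6}:  v_{3} + v_{6} = 2·v_{1} + v_{7}  ⇒ sig = [2:1,2]
  P = {2,6}:  v_{2} + v_{6} = 3·v_{1}  ⇒ sig = [2:3]
  P = {1,3,8}:  v_{1} + v_{3} + v_{8} = v_{2}  ⇒ sig = [3:1]
  P = {1,5,7}:  v_{1} + v_{5} + v_{7} = v_{6}  ⇒ sig = [3:1]

Signatures (|P|; sorted positive RHS coefficients), sorted:
[[2:], [2:], [2:], [2:1], [2:1], [2:1], [2:1,1], [2:1,1], [2:1,1], [2:1,1], [2:1,1], [2:1,2], [2:1,2], [2:1,2], [2:3], [3:1], [3:1]]


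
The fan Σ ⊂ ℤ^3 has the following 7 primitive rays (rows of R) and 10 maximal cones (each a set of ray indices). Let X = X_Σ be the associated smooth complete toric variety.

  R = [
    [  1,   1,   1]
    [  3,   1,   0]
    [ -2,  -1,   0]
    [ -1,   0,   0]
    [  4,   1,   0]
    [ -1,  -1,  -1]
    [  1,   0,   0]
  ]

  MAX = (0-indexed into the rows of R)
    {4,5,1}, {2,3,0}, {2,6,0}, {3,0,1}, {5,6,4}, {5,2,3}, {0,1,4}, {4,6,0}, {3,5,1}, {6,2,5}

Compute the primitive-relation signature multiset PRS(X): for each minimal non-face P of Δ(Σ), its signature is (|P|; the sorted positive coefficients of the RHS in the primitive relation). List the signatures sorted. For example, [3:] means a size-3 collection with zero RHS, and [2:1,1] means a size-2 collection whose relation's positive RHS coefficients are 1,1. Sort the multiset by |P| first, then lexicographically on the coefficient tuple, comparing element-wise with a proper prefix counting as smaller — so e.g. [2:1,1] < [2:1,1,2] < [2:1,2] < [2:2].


Minimal non-faces — 6 found among 7 rays, 10 max cones:

  P = {0,5}:  v_{0} + v_{5} = 0  →  sig = [2:]
  P = {3,6}:  v_{3} + v_{6} = 0  →  sig = [2:]
  P = {1,2}:  v_{1} + v_{2} = v_{6}  →  sig = [2:1]
  P = {1,6}:  v_{1} + v_{6} = v_{4}  →  sig = [2:1]
  P = {3,4}:  v_{3} + v_{4} = v_{1}  →  sig = [2:1]
  P = {2,4}:  v_{2} + v_{4} = 2·v_{6}  →  sig = [2:2]

Sorted signature multiset PRS(X):
[[2:], [2:], [2:1], [2:1], [2:1], [2:2]]


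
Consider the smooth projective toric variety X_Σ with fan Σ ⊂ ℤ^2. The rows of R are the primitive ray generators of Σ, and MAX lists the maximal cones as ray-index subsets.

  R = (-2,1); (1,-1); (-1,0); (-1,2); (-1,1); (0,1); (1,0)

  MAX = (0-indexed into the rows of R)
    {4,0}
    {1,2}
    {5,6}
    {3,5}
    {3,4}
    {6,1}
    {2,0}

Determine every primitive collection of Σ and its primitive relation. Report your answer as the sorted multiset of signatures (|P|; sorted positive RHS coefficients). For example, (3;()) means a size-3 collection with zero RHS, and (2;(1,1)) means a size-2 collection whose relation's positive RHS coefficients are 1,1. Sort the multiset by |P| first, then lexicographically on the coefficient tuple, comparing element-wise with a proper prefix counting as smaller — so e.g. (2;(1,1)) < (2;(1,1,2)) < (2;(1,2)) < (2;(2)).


Minimal non-faces — 14 found among 7 rays, 7 max cones:

  P={1,4}:  v_{1} + v_{4} = 0  ⟹  sig = (2;())
  P={2,6}:  v_{2} + v_{6} = 0  ⟹  sig = (2;())
  P={0,1}:  v_{0} + v_{1} = v_{2}  ⟹  sig = (2;(1))
  P={0,6}:  v_{0} + v_{6} = v_{4}  ⟹  sig = (2;(1))
  P={1,3}:  v_{1} + v_{3} = v_{5}  ⟹  sig = (2;(1))
  P={1,5}:  v_{1} + v_{5} = v_{6}  ⟹  sig = (2;(1))
  P={2,4}:  v_{2} + v_{4} = v_{0}  ⟹  sig = (2;(1))
  P={2,5}:  v_{2} + v_{5} = v_{4}  ⟹  sig = (2;(1))
  P={4,5}:  v_{4} + v_{5} = v_{3}  ⟹  sig = (2;(1))
  P={4,6}:  v_{4} + v_{6} = v_{5}  ⟹  sig = (2;(1))
  P={0,5}:  v_{0} + v_{5} = 2·v_{4}  ⟹  sig = (2;(2))
  P={2,3}:  v_{2} + v_{3} = 2·v_{4}  ⟹  sig = (2;(2))
  P={3,6}:  v_{3} + v_{6} = 2·v_{5}  ⟹  sig = (2;(2))
  P={0,3}:  v_{0} + v_{3} = 3·v_{4}  ⟹  sig = (2;(3))

Hence PRS(X_Σ) =
    (2;())
    (2;())
    (2;(1))
    (2;(1))
    (2;(1))
    (2;(1))
    (2;(1))
    (2;(1))
    (2;(1))
    (2;(1))
    (2;(2))
    (2;(2))
    (2;(2))
    (2;(3))


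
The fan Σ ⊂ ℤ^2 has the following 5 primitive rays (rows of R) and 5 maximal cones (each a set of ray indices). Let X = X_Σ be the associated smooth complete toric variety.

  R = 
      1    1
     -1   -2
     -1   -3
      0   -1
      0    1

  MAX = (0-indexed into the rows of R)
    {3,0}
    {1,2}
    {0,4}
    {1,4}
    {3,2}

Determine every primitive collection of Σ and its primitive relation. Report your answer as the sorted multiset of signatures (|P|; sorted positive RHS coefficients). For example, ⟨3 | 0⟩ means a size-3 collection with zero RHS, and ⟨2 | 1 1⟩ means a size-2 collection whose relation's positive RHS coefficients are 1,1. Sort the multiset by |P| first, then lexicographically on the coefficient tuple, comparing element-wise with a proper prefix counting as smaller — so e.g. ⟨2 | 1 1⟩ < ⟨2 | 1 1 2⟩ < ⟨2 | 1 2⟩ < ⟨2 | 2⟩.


5 collections generate NE(X_Σ); each relation:

  P = {3,4}:  v_{3} + v_{4} = 0 ; sig = ⟨2 | 0⟩
  P = {0,1}:  v_{0} + v_{1} = v_{3} ; sig = ⟨2 | 1⟩
  P = {1,3}:  v_{1} + v_{3} = v_{2} ; sig = ⟨2 | 1⟩
  P = {2,4}:  v_{2} + v_{4} = v_{1} ; sig = ⟨2 | 1⟩
  P = {0,2}:  v_{0} + v_{2} = 2·v_{3} ; sig = ⟨2 | 2⟩

Signatures (|P|; sorted positive RHS coefficients), sorted:
{ ⟨2 | 0⟩,  ⟨2 | 1⟩ ×3,  ⟨2 | 2⟩ }


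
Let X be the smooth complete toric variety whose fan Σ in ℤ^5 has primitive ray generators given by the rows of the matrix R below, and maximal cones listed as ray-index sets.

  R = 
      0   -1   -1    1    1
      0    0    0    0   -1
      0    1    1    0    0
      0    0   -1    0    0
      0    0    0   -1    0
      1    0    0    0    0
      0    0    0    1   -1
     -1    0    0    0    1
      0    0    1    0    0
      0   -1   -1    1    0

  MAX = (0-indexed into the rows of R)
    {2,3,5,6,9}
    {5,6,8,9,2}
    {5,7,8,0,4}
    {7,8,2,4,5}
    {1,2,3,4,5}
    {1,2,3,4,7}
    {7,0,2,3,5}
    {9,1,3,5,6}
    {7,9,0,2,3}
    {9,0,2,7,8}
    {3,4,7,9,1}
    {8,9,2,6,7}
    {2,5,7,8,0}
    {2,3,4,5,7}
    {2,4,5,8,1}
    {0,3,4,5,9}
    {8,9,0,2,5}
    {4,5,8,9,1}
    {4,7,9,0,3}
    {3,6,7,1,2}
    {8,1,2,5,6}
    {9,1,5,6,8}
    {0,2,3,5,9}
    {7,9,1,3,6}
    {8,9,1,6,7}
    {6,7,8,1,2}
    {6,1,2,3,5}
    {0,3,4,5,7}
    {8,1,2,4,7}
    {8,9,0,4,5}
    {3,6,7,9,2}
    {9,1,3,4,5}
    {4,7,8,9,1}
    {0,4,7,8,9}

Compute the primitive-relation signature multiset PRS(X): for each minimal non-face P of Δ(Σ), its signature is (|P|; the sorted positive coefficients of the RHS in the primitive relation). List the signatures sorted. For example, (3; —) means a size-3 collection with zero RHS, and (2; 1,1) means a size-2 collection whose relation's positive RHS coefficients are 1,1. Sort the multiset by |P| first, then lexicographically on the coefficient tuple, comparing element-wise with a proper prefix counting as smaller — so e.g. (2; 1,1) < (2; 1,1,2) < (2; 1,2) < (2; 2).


Δ(Σ) — 10 vertices, 10 min non-faces:

  {3,8}:  v_{3} + v_{8} = 0  →  sig = (2; —)
  {0,1}:  v_{0} + v_{1} = v_{9}  →  sig = (2; 1)
  {4,6}:  v_{4} + v_{6} = v_{1}  →  sig = (2; 1)
  {0,6}:  v_{0} + v_{6} = v_{2} + 2·v_{9}  →  sig = (2; 1,2)
  {1,5,7}:  v_{1} + v_{5} + v_{7} = 0  →  sig = (3; —)
  {2,4,9}:  v_{2} + v_{4} + v_{9} = 0  →  sig = (3; —)
  {1,2,9}:  v_{1} + v_{2} + v_{9} = v_{6}  →  sig = (3; 1)
  {5,7,9}:  v_{5} + v_{7} + v_{9} = v_{0}  →  sig = (3; 1)
  {0,2,4}:  v_{0} + v_{2} + v_{4} = v_{5} + v_{7}  →  sig = (3; 1,1)
  {5,6,7}:  v_{5} + v_{6} + v_{7} = v_{2} + v_{9}  →  sig = (3; 1,1)

Sorted signature multiset PRS(X):
    |P|=2: 4 collections, coeffs (), (1), (1), (1,2)
    |P|=3: 6 collections, coeffs (), (), (1), (1), (1,1), (1,1)


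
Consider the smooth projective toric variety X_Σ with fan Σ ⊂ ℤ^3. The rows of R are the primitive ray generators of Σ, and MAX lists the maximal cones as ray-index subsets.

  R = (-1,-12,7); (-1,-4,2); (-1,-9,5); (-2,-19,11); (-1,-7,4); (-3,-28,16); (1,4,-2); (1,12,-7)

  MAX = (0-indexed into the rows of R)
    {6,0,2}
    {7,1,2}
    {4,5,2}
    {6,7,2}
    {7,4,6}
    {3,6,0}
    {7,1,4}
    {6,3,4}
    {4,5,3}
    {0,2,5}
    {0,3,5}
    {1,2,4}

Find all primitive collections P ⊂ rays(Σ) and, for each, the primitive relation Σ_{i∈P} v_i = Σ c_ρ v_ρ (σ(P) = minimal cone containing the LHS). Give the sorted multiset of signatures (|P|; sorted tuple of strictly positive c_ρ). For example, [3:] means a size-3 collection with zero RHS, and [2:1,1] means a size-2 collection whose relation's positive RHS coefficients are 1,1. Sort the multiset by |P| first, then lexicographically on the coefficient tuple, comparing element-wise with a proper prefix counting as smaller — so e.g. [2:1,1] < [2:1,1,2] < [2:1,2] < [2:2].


12 minimal non-faces of Δ(Σ) (on 8 rays):

  • {0,7}:  v_{0} + v_{7} = 0  →  sig = [2:]
  • {1,6}:  v_{1} + v_{6} = 0  →  sig = [2:]
  • {0,4}:  v_{0} + v_{4} = v_{3}  →  sig = [2:1]
  • {2,3}:  v_{2} + v_{3} = v_{5}  →  sig = [2:1]
  • {3,7}:  v_{3} + v_{7} = v_{4}  →  sig = [2:1]
  • {0,1}:  v_{0} + v_{1} = v_{2} + v_{4}  →  sig = [2:1,1]
  • {5,7}:  v_{5} + v_{7} = v_{2} + v_{4}  →  sig = [2:1,1]
  • {1,3}:  v_{1} + v_{3} = v_{2} + 2·v_{4}  →  sig = [2:1,2]
  • {5,6}:  v_{5} + v_{6} = 2·v_{0}  →  sig = [2:2]
  • {1,5}:  v_{1} + v_{5} = 2·v_{2} + 2·v_{4}  →  sig = [2:2,2]
  • {2,4,6}:  v_{2} + v_{4} + v_{6} = v_{0}  →  sig = [3:1]
  • {2,4,7}:  v_{2} + v_{4} + v_{7} = v_{1}  →  sig = [3:1]

so the primitive-relation signature multiset is
    [2:]
    [2:]
    [2:1]
    [2:1]
    [2:1]
    [2:1,1]
    [2:1,1]
    [2:1,2]
    [2:2]
    [2:2,2]
    [3:1]
    [3:1]


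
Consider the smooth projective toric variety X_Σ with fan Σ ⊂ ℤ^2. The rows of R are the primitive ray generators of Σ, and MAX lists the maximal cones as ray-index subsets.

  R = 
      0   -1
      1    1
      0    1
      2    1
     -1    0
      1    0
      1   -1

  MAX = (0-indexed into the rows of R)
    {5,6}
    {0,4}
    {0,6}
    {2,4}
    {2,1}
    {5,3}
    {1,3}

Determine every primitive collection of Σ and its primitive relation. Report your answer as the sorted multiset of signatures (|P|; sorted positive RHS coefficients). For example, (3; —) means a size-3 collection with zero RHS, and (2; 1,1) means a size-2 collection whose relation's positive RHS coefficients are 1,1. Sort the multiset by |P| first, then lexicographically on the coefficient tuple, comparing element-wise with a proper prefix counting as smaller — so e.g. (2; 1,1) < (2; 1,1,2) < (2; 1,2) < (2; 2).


The 14 primitive collections of Σ (r=7, n=2):

  P = {0,2}:  v_{0} + v_{2} = 0  ⟹  sig = (2; —)
  P = {4,5}:  v_{4} + v_{5} = 0  ⟹  sig = (2; —)
  P = {0,1}:  v_{0} + v_{1} = v_{5}  ⟹  sig = (2; 1)
  P = {0,5}:  v_{0} + v_{5} = v_{6}  ⟹  sig = (2; 1)
  P = {1,4}:  v_{1} + v_{4} = v_{2}  ⟹  sig = (2; 1)
  P = {1,5}:  v_{1} + v_{5} = v_{3}  ⟹  sig = (2; 1)
  P = {2,5}:  v_{2} + v_{5} = v_{1}  ⟹  sig = (2; 1)
  P = {2,6}:  v_{2} + v_{6} = v_{5}  ⟹  sig = (2; 1)
  P = {3,4}:  v_{3} + v_{4} = v_{1}  ⟹  sig = (2; 1)
  P = {4,6}:  v_{4} + v_{6} = v_{0}  ⟹  sig = (2; 1)
  P = {0,3}:  v_{0} + v_{3} = 2·v_{5}  ⟹  sig = (2; 2)
  P = {1,6}:  v_{1} + v_{6} = 2·v_{5}  ⟹  sig = (2; 2)
  P = {2,3}:  v_{2} + v_{3} = 2·v_{1}  ⟹  sig = (2; 2)
  P = {3,6}:  v_{3} + v_{6} = 3·v_{5}  ⟹  sig = (2; 3)

Hence PRS(X_Σ) =
    |P|=2: 14 collections, coeffs (), (), (1), (1), (1), (1), (1), (1), (1), (1), (2), (2), (2), (3)


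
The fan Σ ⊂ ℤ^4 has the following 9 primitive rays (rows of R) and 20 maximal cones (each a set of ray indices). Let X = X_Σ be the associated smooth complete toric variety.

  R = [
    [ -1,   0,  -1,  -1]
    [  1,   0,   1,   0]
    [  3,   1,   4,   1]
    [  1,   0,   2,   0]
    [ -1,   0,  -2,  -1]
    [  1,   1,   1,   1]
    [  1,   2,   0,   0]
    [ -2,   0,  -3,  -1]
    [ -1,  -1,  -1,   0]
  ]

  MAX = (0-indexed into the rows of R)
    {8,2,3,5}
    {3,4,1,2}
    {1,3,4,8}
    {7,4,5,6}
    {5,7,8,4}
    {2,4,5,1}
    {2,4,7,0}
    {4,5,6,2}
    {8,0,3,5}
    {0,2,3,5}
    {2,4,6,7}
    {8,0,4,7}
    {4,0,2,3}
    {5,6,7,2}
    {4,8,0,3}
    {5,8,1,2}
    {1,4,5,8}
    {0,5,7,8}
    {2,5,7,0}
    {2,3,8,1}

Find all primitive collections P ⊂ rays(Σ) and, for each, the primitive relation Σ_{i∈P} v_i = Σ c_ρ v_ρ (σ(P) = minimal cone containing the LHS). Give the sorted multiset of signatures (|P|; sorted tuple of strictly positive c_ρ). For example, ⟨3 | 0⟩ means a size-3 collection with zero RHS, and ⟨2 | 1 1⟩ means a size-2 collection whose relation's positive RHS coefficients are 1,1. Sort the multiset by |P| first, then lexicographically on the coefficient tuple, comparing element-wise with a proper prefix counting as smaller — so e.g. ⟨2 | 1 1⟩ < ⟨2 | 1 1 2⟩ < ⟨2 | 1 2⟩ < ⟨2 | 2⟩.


Minimal non-faces — 14 found among 9 rays, 20 max cones:

  P = {1,7}:  v_{1} + v_{7} = v_{4}  so sig = ⟨2 | 1⟩
  P = {3,7}:  v_{3} + v_{7} = v_{0}  so sig = ⟨2 | 1⟩
  P = {0,1}:  v_{0} + v_{1} = v_{3} + v_{4}  so sig = ⟨2 | 1 1⟩
  P = {6,8}:  v_{6} + v_{8} = v_{4} + v_{5}  so sig = ⟨2 | 1 1⟩
  P = {1,6}:  v_{1} + v_{6} = v_{2} + 2·v_{4} + v_{5}  so sig = ⟨2 | 1 1 2⟩
  P = {3,6}:  v_{3} + v_{6} = 2·v_{2} + 2·v_{7}  so sig = ⟨2 | 2 2⟩
  P = {0,6}:  v_{0} + v_{6} = 2·v_{2} + 3·v_{7}  so sig = ⟨2 | 2 3⟩
  P = {2,7,8}:  v_{2} + v_{7} + v_{8} = 0  so sig = ⟨3 | 0⟩
  P = {0,2,8}:  v_{0} + v_{2} + v_{8} = v_{3}  so sig = ⟨3 | 1⟩
  P = {1,3,5}:  v_{1} + v_{3} + v_{5} = v_{2}  so sig = ⟨3 | 1⟩
  P = {2,4,8}:  v_{2} + v_{4} + v_{8} = v_{1}  so sig = ⟨3 | 1⟩
  P = {3,4,5}:  v_{3} + v_{4} + v_{5} = v_{2} + v_{7}  so sig = ⟨3 | 1 1⟩
  P = {0,4,5}:  v_{0} + v_{4} + v_{5} = v_{2} + 2·v_{7}  so sig = ⟨3 | 1 2⟩
  P = {2,4,5,7}:  v_{2} + v_{4} + v_{5} + v_{7} = v_{6}  so sig = ⟨4 | 1⟩

Signatures (|P|; sorted positive RHS coefficients), sorted:
[⟨2 | 1⟩, ⟨2 | 1⟩, ⟨2 | 1 1⟩, ⟨2 | 1 1⟩, ⟨2 | 1 1 2⟩, ⟨2 | 2 2⟩, ⟨2 | 2 3⟩, ⟨3 | 0⟩, ⟨3 | 1⟩, ⟨3 | 1⟩, ⟨3 | 1⟩, ⟨3 | 1 1⟩, ⟨3 | 1 2⟩, ⟨4 | 1⟩]


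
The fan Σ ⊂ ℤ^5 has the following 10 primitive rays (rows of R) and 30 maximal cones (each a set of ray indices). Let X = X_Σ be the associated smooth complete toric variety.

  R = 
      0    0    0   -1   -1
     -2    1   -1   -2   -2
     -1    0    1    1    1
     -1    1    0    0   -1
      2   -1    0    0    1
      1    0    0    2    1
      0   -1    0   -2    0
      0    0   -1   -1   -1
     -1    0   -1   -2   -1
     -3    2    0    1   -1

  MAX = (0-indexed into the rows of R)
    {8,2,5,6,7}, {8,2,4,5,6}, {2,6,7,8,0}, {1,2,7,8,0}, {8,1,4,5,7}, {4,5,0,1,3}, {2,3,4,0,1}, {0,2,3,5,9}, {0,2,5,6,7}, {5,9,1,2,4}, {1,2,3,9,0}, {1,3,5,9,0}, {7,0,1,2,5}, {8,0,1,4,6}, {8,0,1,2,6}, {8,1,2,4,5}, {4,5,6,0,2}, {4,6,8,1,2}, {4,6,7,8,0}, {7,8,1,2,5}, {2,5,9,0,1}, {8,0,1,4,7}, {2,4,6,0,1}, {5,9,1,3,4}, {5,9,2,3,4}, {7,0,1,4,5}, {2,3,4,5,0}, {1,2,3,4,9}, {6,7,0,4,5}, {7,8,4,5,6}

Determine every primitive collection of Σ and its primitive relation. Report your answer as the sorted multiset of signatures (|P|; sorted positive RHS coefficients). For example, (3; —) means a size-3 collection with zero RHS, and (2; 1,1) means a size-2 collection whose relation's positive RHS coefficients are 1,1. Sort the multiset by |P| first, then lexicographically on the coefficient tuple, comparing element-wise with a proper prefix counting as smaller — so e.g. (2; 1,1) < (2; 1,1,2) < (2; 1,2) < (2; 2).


Σ has 14 primitive collections:

  {3,8}:  v_{3} + v_{8} = v_{1} ; sig = (2; 1)
  {6,9}:  v_{6} + v_{9} = v_{1} + v_{2} ; sig = (2; 1,1)
  {3,7}:  v_{3} + v_{7} = v_{0} + v_{1} + v_{5} ; sig = (2; 1,1,1)
  {3,6}:  v_{3} + v_{6} = v_{0} + v_{1} + v_{2} + v_{4} ; sig = (2; 1,1,1,1)
  {8,9}:  v_{8} + v_{9} = 2·v_{1} + v_{2} + v_{5} ; sig = (2; 1,1,2)
  {7,9}:  v_{7} + v_{9} = v_{0} + 2·v_{1} + v_{2} + 2·v_{5} ; sig = (2; 1,1,2,2)
  {0,4,9}:  v_{0} + v_{4} + v_{9} = v_{3} ; sig = (3; 1)
  {0,5,8}:  v_{0} + v_{5} + v_{8} = v_{7} ; sig = (3; 1)
  {1,5,6}:  v_{1} + v_{5} + v_{6} = v_{8} ; sig = (3; 1)
  {2,4,7}:  v_{2} + v_{4} + v_{7} = v_{5} + v_{6} ; sig = (3; 1,1)
  {1,6,7}:  v_{1} + v_{6} + v_{7} = v_{0} + 2·v_{8} ; sig = (3; 1,2)
  {0,2,4,8}:  v_{0} + v_{2} + v_{4} + v_{8} = v_{6} ; sig = (4; 1)
  {1,2,3,5}:  v_{1} + v_{2} + v_{3} + v_{5} = v_{9} ; sig = (4; 1)
  {0,1,2,4,5}:  v_{0} + v_{1} + v_{2} + v_{4} + v_{5} = 0 ; sig = (5; —)

Hence PRS(X_Σ) =
[(2; 1), (2; 1,1), (2; 1,1,1), (2; 1,1,1,1), (2; 1,1,2), (2; 1,1,2,2), (3; 1), (3; 1), (3; 1), (3; 1,1), (3; 1,2), (4; 1), (4; 1), (5; —)]


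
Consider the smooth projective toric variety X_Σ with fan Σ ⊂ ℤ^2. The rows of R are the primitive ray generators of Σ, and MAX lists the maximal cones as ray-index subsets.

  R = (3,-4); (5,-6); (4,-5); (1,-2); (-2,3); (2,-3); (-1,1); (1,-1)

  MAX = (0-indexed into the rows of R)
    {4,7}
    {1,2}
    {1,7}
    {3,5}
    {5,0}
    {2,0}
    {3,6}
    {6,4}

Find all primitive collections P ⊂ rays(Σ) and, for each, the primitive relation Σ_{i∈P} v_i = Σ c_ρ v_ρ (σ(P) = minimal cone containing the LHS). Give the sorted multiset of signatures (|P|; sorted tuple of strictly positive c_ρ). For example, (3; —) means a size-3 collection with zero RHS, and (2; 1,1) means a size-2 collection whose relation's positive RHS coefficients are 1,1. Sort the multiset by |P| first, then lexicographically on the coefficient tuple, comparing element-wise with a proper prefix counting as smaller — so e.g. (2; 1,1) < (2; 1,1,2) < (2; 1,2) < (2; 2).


The 20 primitive collections of Σ (r=8, n=2):

  P={4,5}:  v_{4} + v_{5} = 0  ⟹  sig = (2; —)
  P={6,7}:  v_{6} + v_{7} = 0  ⟹  sig = (2; —)
  P={0,4}:  v_{0} + v_{4} = v_{7}  ⟹  sig = (2; 1)
  P={0,6}:  v_{0} + v_{6} = v_{5}  ⟹  sig = (2; 1)
  P={0,7}:  v_{0} + v_{7} = v_{2}  ⟹  sig = (2; 1)
  P={1,6}:  v_{1} + v_{6} = v_{2}  ⟹  sig = (2; 1)
  P={2,6}:  v_{2} + v_{6} = v_{0}  ⟹  sig = (2; 1)
  P={2,7}:  v_{2} + v_{7} = v_{1}  ⟹  sig = (2; 1)
  P={3,4}:  v_{3} + v_{4} = v_{6}  ⟹  sig = (2; 1)
  P={3,7}:  v_{3} + v_{7} = v_{5}  ⟹  sig = (2; 1)
  P={5,6}:  v_{5} + v_{6} = v_{3}  ⟹  sig = (2; 1)
  P={5,7}:  v_{5} + v_{7} = v_{0}  ⟹  sig = (2; 1)
  P={1,5}:  v_{1} + v_{5} = v_{0} + v_{2}  ⟹  sig = (2; 1,1)
  P={2,3}:  v_{2} + v_{3} = v_{0} + v_{5}  ⟹  sig = (2; 1,1)
  P={0,1}:  v_{0} + v_{1} = 2·v_{2}  ⟹  sig = (2; 2)
  P={0,3}:  v_{0} + v_{3} = 2·v_{5}  ⟹  sig = (2; 2)
  P={1,3}:  v_{1} + v_{3} = 2·v_{0}  ⟹  sig = (2; 2)
  P={2,4}:  v_{2} + v_{4} = 2·v_{7}  ⟹  sig = (2; 2)
  P={2,5}:  v_{2} + v_{5} = 2·v_{0}  ⟹  sig = (2; 2)
  P={1,4}:  v_{1} + v_{4} = 3·v_{7}  ⟹  sig = (2; 3)

so the primitive-relation signature multiset is
{ (2; —) ×2,  (2; 1) ×10,  (2; 1,1) ×2,  (2; 2) ×5,  (2; 3) }


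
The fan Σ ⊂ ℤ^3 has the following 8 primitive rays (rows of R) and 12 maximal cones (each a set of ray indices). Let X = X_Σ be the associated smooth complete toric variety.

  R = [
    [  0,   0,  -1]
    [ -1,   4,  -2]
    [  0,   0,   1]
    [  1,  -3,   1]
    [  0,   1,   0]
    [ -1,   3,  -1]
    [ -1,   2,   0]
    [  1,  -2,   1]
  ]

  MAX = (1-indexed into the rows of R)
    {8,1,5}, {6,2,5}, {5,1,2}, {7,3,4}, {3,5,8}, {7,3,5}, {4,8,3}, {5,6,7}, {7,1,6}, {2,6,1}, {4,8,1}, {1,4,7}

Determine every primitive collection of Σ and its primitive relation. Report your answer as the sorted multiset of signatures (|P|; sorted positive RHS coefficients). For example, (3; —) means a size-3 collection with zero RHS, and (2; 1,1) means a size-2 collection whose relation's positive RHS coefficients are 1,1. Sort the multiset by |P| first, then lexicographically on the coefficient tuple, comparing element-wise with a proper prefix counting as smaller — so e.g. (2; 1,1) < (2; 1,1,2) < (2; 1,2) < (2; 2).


The 12 primitive collections of Σ (r=8, n=3):

  P={1,3}:  v_{1} + v_{3} = 0  ⟹  sig = (2; —)
  P={4,6}:  v_{4} + v_{6} = 0  ⟹  sig = (2; —)
  P={4,5}:  v_{4} + v_{5} = v_{8}  ⟹  sig = (2; 1)
  P={6,8}:  v_{6} + v_{8} = v_{5}  ⟹  sig = (2; 1)
  P={7,8}:  v_{7} + v_{8} = v_{3}  ⟹  sig = (2; 1)
  P={2,3}:  v_{2} + v_{3} = v_{5} + v_{6}  ⟹  sig = (2; 1,1)
  P={2,4}:  v_{2} + v_{4} = v_{1} + v_{5}  ⟹  sig = (2; 1,1)
  P={3,6}:  v_{3} + v_{6} = v_{5} + v_{7}  ⟹  sig = (2; 1,1)
  P={2,8}:  v_{2} + v_{8} = v_{1} + 2·v_{5}  ⟹  sig = (2; 1,2)
  P={2,7}:  v_{2} + v_{7} = 2·v_{6}  ⟹  sig = (2; 2)
  P={1,5,6}:  v_{1} + v_{5} + v_{6} = v_{2}  ⟹  sig = (3; 1)
  P={1,5,7}:  v_{1} + v_{5} + v_{7} = v_{6}  ⟹  sig = (3; 1)

Signatures (|P|; sorted positive RHS coefficients), sorted:
[(2; —), (2; —), (2; 1), (2; 1), (2; 1), (2; 1,1), (2; 1,1), (2; 1,1), (2; 1,2), (2; 2), (3; 1), (3; 1)]


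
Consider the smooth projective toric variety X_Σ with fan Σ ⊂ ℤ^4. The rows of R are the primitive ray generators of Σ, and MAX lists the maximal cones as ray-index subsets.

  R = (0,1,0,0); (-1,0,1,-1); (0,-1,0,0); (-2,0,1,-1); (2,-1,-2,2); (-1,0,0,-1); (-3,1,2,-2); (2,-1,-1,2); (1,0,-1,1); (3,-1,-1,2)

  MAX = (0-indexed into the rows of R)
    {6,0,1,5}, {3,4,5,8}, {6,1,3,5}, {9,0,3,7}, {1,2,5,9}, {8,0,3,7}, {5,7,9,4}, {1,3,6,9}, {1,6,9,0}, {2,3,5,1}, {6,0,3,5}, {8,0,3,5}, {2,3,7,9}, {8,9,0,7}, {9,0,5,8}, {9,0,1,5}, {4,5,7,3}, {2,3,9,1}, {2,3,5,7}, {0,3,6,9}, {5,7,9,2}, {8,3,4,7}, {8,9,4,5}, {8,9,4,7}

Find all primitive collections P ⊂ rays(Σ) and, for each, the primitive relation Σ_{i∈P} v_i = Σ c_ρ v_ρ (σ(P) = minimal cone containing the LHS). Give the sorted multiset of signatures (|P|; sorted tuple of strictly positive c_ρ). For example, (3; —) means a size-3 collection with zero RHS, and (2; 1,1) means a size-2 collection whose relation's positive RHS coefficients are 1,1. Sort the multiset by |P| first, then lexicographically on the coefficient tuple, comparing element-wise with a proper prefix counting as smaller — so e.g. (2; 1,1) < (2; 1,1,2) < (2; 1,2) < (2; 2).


Σ has 18 primitive collections:

  P={0,2}:  v_{0} + v_{2} = 0  →  sig = (2; —)
  P={1,8}:  v_{1} + v_{8} = 0  →  sig = (2; —)
  P={1,4}:  v_{1} + v_{4} = v_{5} + v_{7}  →  sig = (2; 1,1)
  P={1,7}:  v_{1} + v_{7} = v_{3} + v_{9}  →  sig = (2; 1,1)
  P={2,6}:  v_{2} + v_{6} = v_{1} + v_{3}  →  sig = (2; 1,1)
  P={2,8}:  v_{2} + v_{8} = v_{5} + v_{7}  →  sig = (2; 1,1)
  P={4,6}:  v_{4} + v_{6} = v_{3} + v_{8}  →  sig = (2; 1,1)
  P={6,8}:  v_{6} + v_{8} = v_{0} + v_{3}  →  sig = (2; 1,1)
  P={6,7}:  v_{6} + v_{7} = v_{0} + 2·v_{3} + v_{9}  →  sig = (2; 1,1,2)
  P={0,4}:  v_{0} + v_{4} = 2·v_{8}  →  sig = (2; 2)
  P={2,4}:  v_{2} + v_{4} = 2·v_{5} + 2·v_{7}  →  sig = (2; 2,2)
  P={0,1,3}:  v_{0} + v_{1} + v_{3} = v_{6}  →  sig = (3; 1)
  P={0,5,7}:  v_{0} + v_{5} + v_{7} = v_{8}  →  sig = (3; 1)
  P={3,5,9}:  v_{3} + v_{5} + v_{9} = v_{2}  →  sig = (3; 1)
  P={3,8,9}:  v_{3} + v_{8} + v_{9} = v_{7}  →  sig = (3; 1)
  P={5,6,9}:  v_{5} + v_{6} + v_{9} = v_{1}  →  sig = (3; 1)
  P={5,7,8}:  v_{5} + v_{7} + v_{8} = v_{4}  →  sig = (3; 1)
  P={3,4,9}:  v_{3} + v_{4} + v_{9} = v_{5} + 2·v_{7}  →  sig = (3; 1,2)

Signatures (|P|; sorted positive RHS coefficients), sorted:
[(2; —), (2; —), (2; 1,1), (2; 1,1), (2; 1,1), (2; 1,1), (2; 1,1), (2; 1,1), (2; 1,1,2), (2; 2), (2; 2,2), (3; 1), (3; 1), (3; 1), (3; 1), (3; 1), (3; 1), (3; 1,2)]


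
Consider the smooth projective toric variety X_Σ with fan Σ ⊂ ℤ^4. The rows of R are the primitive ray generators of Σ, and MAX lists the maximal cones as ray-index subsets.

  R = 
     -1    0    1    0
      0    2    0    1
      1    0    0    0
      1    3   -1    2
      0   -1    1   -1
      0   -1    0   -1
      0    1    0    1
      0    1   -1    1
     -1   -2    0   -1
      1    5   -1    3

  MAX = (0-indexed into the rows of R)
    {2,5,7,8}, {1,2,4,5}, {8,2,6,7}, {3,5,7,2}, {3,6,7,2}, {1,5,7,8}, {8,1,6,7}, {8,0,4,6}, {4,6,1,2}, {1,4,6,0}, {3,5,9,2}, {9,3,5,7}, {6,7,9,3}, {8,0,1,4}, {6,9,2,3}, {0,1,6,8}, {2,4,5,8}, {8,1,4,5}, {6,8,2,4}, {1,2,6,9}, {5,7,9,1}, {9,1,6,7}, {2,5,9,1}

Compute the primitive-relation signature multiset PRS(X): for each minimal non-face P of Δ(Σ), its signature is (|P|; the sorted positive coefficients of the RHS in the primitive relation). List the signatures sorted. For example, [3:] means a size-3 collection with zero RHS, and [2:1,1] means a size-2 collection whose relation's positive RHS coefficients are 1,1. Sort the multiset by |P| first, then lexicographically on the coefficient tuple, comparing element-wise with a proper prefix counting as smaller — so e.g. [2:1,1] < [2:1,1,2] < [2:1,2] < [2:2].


16 minimal non-faces of Δ(Σ) (on 10 rays):

  • {4,7}:  v_{4} + v_{7} = 0 ; sig = [2:]
  • {5,6}:  v_{5} + v_{6} = 0 ; sig = [2:]
  • {1,3}:  v_{1} + v_{3} = v_{9} ; sig = [2:1]
  • {3,8}:  v_{3} + v_{8} = v_{7} ; sig = [2:1]
  • {0,2}:  v_{0} + v_{2} = v_{4} + v_{6} ; sig = [2:1,1]
  • {0,3}:  v_{0} + v_{3} = v_{1} + v_{6} ; sig = [2:1,1]
  • {3,4}:  v_{3} + v_{4} = v_{1} + v_{2} ; sig = [2:1,1]
  • {8,9}:  v_{8} + v_{9} = v_{1} + v_{7} ; sig = [2:1,1]
  • {0,5}:  v_{0} + v_{5} = v_{1} + v_{4} + v_{8} ; sig = [2:1,1,1]
  • {0,7}:  v_{0} + v_{7} = v_{1} + v_{6} + v_{8} ; sig = [2:1,1,1]
  • {0,9}:  v_{0} + v_{9} = 2·v_{1} + v_{6} ; sig = [2:1,2]
  • {4,9}:  v_{4} + v_{9} = 2·v_{1} + v_{2} ; sig = [2:1,2]
  • {1,2,8}:  v_{1} + v_{2} + v_{8} = 0 ; sig = [3:]
  • {1,2,7}:  v_{1} + v_{2} + v_{7} = v_{3} ; sig = [3:1]
  • {2,7,9}:  v_{2} + v_{7} + v_{9} = 2·v_{3} ; sig = [3:2]
  • {1,4,6,8}:  v_{1} + v_{4} + v_{6} + v_{8} = v_{0} ; sig = [4:1]

so the primitive-relation signature multiset is
    [2:]
    [2:]
    [2:1]
    [2:1]
    [2:1,1]
    [2:1,1]
    [2:1,1]
    [2:1,1]
    [2:1,1,1]
    [2:1,1,1]
    [2:1,2]
    [2:1,2]
    [3:]
    [3:1]
    [3:2]
    [4:1]


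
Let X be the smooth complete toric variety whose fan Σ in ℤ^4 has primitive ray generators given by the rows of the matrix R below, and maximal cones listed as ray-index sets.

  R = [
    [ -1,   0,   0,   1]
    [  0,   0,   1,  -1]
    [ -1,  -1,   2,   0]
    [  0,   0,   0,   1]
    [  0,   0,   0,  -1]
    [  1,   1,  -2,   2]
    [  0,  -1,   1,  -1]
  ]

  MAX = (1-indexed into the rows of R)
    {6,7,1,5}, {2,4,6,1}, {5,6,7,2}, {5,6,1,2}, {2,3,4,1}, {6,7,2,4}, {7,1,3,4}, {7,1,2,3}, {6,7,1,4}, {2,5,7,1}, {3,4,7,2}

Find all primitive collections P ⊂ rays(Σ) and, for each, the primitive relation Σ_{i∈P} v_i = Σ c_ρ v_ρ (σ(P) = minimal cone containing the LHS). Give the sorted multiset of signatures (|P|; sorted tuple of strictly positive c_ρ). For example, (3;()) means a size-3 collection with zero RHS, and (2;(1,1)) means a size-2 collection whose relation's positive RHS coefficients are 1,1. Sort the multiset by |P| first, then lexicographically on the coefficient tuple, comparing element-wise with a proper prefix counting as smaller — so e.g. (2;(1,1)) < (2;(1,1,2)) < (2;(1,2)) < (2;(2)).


|primitive collections| = 5. Relations:

  P={4,5}:  v_{4} + v_{5} = 0  ⟹  sig = (2;())
  P={3,5}:  v_{3} + v_{5} = v_{1} + v_{2} + v_{7}  ⟹  sig = (2;(1,1,1))
  P={3,6}:  v_{3} + v_{6} = 2·v_{4}  ⟹  sig = (2;(2))
  P={1,2,4,7}:  v_{1} + v_{2} + v_{4} + v_{7} = v_{3}  ⟹  sig = (4;(1))
  P={1,2,6,7}:  v_{1} + v_{2} + v_{6} + v_{7} = v_{4}  ⟹  sig = (4;(1))

so the primitive-relation signature multiset is
[(2;()), (2;(1,1,1)), (2;(2)), (4;(1)), (4;(1))]


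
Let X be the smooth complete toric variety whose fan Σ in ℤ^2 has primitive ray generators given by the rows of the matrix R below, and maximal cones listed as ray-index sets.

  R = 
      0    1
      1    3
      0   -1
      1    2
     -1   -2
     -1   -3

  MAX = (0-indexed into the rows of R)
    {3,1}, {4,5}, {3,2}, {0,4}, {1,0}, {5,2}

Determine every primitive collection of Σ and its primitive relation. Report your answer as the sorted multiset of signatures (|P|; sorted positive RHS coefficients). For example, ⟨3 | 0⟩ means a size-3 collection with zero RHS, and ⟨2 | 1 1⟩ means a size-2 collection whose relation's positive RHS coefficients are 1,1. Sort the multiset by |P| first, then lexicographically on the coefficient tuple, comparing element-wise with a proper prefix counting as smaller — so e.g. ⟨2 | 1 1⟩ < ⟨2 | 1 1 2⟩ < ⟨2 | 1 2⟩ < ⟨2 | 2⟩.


Primitive collections (9):

  • {0,2}:  v_{0} + v_{2} = 0  ⟹  sig = ⟨2 | 0⟩
  • {1,5}:  v_{1} + v_{5} = 0  ⟹  sig = ⟨2 | 0⟩
  • {3,4}:  v_{3} + v_{4} = 0  ⟹  sig = ⟨2 | 0⟩
  • {0,3}:  v_{0} + v_{3} = v_{1}  ⟹  sig = ⟨2 | 1⟩
  • {0,5}:  v_{0} + v_{5} = v_{4}  ⟹  sig = ⟨2 | 1⟩
  • {1,2}:  v_{1} + v_{2} = v_{3}  ⟹  sig = ⟨2 | 1⟩
  • {1,4}:  v_{1} + v_{4} = v_{0}  ⟹  sig = ⟨2 | 1⟩
  • {2,4}:  v_{2} + v_{4} = v_{5}  ⟹  sig = ⟨2 | 1⟩
  • {3,5}:  v_{3} + v_{5} = v_{2}  ⟹  sig = ⟨2 | 1⟩

Sorted signature multiset PRS(X):
{ ⟨2 | 0⟩ ×3,  ⟨2 | 1⟩ ×6 }


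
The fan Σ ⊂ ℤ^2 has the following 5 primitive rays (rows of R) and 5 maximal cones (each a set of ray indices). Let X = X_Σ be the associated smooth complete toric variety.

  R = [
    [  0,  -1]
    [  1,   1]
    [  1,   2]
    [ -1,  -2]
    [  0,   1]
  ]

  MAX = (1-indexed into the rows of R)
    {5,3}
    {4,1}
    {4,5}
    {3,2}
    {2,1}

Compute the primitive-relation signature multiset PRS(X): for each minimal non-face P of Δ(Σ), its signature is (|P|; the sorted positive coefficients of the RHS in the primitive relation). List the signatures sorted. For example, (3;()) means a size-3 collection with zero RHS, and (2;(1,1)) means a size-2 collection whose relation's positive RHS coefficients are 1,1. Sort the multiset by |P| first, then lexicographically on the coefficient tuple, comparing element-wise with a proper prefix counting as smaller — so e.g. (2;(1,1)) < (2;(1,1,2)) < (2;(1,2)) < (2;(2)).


5 collections generate NE(X_Σ); each relation:

  P={1,5}:  v_{1} + v_{5} = 0  ⇒ sig = (2;())
  P={3,4}:  v_{3} + v_{4} = 0  ⇒ sig = (2;())
  P={1,3}:  v_{1} + v_{3} = v_{2}  ⇒ sig = (2;(1))
  P={2,4}:  v_{2} + v_{4} = v_{1}  ⇒ sig = (2;(1))
  P={2,5}:  v_{2} + v_{5} = v_{3}  ⇒ sig = (2;(1))

so the primitive-relation signature multiset is
    (2;())
    (2;())
    (2;(1))
    (2;(1))
    (2;(1))


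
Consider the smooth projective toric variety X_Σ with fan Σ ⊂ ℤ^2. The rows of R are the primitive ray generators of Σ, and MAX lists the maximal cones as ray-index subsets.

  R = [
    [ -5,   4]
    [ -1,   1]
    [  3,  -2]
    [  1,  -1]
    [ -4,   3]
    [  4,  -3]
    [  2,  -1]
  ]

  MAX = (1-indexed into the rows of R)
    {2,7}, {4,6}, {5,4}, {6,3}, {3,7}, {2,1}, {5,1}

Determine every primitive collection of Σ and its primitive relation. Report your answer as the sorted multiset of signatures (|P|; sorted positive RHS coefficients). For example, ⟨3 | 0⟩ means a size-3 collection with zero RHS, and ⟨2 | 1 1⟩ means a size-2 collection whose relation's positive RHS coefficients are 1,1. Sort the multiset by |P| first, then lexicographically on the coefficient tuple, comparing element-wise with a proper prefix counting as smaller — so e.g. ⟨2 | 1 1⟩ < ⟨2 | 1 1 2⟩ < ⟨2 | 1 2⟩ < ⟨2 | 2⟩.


14 minimal non-faces of Δ(Σ) (on 7 rays):

  P={2,4}:  v_{2} + v_{4} = 0  ⟹  sig = ⟨2 | 0⟩
  P={5,6}:  v_{5} + v_{6} = 0  ⟹  sig = ⟨2 | 0⟩
  P={1,4}:  v_{1} + v_{4} = v_{5}  ⟹  sig = ⟨2 | 1⟩
  P={1,6}:  v_{1} + v_{6} = v_{2}  ⟹  sig = ⟨2 | 1⟩
  P={2,3}:  v_{2} + v_{3} = v_{7}  ⟹  sig = ⟨2 | 1⟩
  P={2,5}:  v_{2} + v_{5} = v_{1}  ⟹  sig = ⟨2 | 1⟩
  P={2,6}:  v_{2} + v_{6} = v_{3}  ⟹  sig = ⟨2 | 1⟩
  P={3,4}:  v_{3} + v_{4} = v_{6}  ⟹  sig = ⟨2 | 1⟩
  P={3,5}:  v_{3} + v_{5} = v_{2}  ⟹  sig = ⟨2 | 1⟩
  P={4,7}:  v_{4} + v_{7} = v_{3}  ⟹  sig = ⟨2 | 1⟩
  P={1,3}:  v_{1} + v_{3} = 2·v_{2}  ⟹  sig = ⟨2 | 2⟩
  P={5,7}:  v_{5} + v_{7} = 2·v_{2}  ⟹  sig = ⟨2 | 2⟩
  P={6,7}:  v_{6} + v_{7} = 2·v_{3}  ⟹  sig = ⟨2 | 2⟩
  P={1,7}:  v_{1} + v_{7} = 3·v_{2}  ⟹  sig = ⟨2 | 3⟩

so the primitive-relation signature multiset is
[⟨2 | 0⟩, ⟨2 | 0⟩, ⟨2 | 1⟩, ⟨2 | 1⟩, ⟨2 | 1⟩, ⟨2 | 1⟩, ⟨2 | 1⟩, ⟨2 | 1⟩, ⟨2 | 1⟩, ⟨2 | 1⟩, ⟨2 | 2⟩, ⟨2 | 2⟩, ⟨2 | 2⟩, ⟨2 | 3⟩]


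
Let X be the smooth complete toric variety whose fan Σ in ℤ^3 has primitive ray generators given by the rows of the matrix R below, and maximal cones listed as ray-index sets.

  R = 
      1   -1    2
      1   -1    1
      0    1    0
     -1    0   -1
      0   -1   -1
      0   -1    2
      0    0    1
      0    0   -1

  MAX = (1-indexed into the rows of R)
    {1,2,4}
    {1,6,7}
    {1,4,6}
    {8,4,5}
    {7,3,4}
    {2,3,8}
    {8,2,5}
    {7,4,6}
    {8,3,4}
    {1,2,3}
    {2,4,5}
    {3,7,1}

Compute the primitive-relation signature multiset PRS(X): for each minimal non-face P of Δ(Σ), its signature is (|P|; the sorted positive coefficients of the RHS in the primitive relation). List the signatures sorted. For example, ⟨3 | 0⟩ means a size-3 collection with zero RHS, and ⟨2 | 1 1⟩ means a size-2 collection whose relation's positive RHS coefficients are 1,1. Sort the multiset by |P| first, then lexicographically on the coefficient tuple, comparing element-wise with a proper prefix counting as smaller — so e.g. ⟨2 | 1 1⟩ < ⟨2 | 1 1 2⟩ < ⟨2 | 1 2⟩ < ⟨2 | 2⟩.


|primitive collections| = 14. Relations:

  P = {7,8}:  v_{7} + v_{8} = 0 ; sig = ⟨2 | 0⟩
  P = {1,8}:  v_{1} + v_{8} = v_{2} ; sig = ⟨2 | 1⟩
  P = {2,7}:  v_{2} + v_{7} = v_{1} ; sig = ⟨2 | 1⟩
  P = {3,5}:  v_{3} + v_{5} = v_{8} ; sig = ⟨2 | 1⟩
  P = {5,7}:  v_{5} + v_{7} = v_{2} + v_{4} ; sig = ⟨2 | 1 1⟩
  P = {6,8}:  v_{6} + v_{8} = v_{1} + v_{4} ; sig = ⟨2 | 1 1⟩
  P = {5,6}:  v_{5} + v_{6} = v_{1} + v_{2} + 2·v_{4} ; sig = ⟨2 | 1 1 2⟩
  P = {1,5}:  v_{1} + v_{5} = 2·v_{2} + v_{4} ; sig = ⟨2 | 1 2⟩
  P = {2,6}:  v_{2} + v_{6} = 2·v_{1} + v_{4} ; sig = ⟨2 | 1 2⟩
  P = {3,6}:  v_{3} + v_{6} = 2·v_{7} ; sig = ⟨2 | 2⟩
  P = {2,3,4}:  v_{2} + v_{3} + v_{4} = 0 ; sig = ⟨3 | 0⟩
  P = {1,3,4}:  v_{1} + v_{3} + v_{4} = v_{7} ; sig = ⟨3 | 1⟩
  P = {1,4,7}:  v_{1} + v_{4} + v_{7} = v_{6} ; sig = ⟨3 | 1⟩
  P = {2,4,8}:  v_{2} + v_{4} + v_{8} = v_{5} ; sig = ⟨3 | 1⟩

Signatures (|P|; sorted positive RHS coefficients), sorted:
[⟨2 | 0⟩, ⟨2 | 1⟩, ⟨2 | 1⟩, ⟨2 | 1⟩, ⟨2 | 1 1⟩, ⟨2 | 1 1⟩, ⟨2 | 1 1 2⟩, ⟨2 | 1 2⟩, ⟨2 | 1 2⟩, ⟨2 | 2⟩, ⟨3 | 0⟩, ⟨3 | 1⟩, ⟨3 | 1⟩, ⟨3 | 1⟩]


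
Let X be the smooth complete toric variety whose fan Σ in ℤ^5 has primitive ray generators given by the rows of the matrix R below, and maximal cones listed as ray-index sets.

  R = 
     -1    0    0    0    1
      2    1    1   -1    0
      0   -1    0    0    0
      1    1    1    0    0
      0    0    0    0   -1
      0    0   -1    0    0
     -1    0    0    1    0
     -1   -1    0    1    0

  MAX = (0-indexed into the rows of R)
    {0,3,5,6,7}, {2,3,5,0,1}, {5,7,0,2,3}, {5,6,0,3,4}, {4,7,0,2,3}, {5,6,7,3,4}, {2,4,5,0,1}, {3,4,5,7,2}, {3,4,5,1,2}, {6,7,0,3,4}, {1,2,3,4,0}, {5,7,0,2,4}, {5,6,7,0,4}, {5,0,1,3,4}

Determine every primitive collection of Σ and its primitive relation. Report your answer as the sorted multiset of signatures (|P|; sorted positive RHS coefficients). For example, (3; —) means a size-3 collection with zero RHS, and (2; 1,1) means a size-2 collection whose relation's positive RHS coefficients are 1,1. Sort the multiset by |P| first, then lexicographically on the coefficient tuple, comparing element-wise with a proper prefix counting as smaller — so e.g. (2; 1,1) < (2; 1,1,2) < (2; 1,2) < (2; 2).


Δ(Σ) — 8 vertices, 5 min non-faces:

  {1,6}:  v_{1} + v_{6} = v_{3}  so sig = (2; 1)
  {2,6}:  v_{2} + v_{6} = v_{7}  so sig = (2; 1)
  {1,7}:  v_{1} + v_{7} = v_{2} + v_{3}  so sig = (2; 1,1)
  {0,2,3,4,5}:  v_{0} + v_{2} + v_{3} + v_{4} + v_{5} = 0  so sig = (5; —)
  {0,3,4,5,7}:  v_{0} + v_{3} + v_{4} + v_{5} + v_{7} = v_{6}  so sig = (5; 1)

so the primitive-relation signature multiset is
    |P|=2: 3 collections, coeffs (1), (1), (1,1)
    |P|=5: 2 collections, coeffs (), (1)


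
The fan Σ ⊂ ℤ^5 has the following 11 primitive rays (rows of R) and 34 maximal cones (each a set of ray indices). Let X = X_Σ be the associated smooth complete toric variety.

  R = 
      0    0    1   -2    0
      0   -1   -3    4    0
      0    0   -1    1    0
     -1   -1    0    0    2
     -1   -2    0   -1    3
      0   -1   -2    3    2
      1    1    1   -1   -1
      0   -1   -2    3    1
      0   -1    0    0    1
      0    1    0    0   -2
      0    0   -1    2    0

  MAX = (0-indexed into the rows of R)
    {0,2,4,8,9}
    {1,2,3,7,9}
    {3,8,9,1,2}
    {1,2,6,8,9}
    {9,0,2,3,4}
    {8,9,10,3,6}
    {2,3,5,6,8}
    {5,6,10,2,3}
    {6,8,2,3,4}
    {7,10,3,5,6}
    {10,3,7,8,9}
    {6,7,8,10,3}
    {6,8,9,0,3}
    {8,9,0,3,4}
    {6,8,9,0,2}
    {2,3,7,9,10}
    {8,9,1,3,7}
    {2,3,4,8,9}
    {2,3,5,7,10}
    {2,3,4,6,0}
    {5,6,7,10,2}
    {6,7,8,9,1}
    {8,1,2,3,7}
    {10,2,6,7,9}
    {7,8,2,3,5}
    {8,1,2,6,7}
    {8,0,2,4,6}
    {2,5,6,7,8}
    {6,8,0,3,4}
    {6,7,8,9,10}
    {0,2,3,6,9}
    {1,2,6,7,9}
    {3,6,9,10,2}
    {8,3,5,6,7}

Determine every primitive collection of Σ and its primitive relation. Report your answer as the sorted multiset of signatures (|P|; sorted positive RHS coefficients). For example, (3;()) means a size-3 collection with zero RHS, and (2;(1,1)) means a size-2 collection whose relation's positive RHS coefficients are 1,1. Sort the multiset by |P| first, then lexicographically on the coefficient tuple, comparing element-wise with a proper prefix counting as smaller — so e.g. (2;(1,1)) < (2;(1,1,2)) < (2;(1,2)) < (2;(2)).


|primitive collections| = 20. Relations:

  • {0,10}:  v_{0} + v_{10} = 0 — sig = (2;())
  • {0,7}:  v_{0} + v_{7} = v_{2} + v_{8} — sig = (2;(1,1))
  • {5,9}:  v_{5} + v_{9} = v_{2} + v_{10} — sig = (2;(1,1))
  • {4,10}:  v_{4} + v_{10} = v_{2} + v_{3} + v_{8} — sig = (2;(1,1,1))
  • {0,5}:  v_{0} + v_{5} = 2·v_{2} + v_{3} + v_{6} + v_{8} — sig = (2;(1,1,1,2))
  • {1,4}:  v_{1} + v_{4} = 3·v_{2} + v_{3} + 3·v_{8} + v_{9} — sig = (2;(1,1,3,3))
  • {1,5}:  v_{1} + v_{5} = v_{2} + 2·v_{7} — sig = (2;(1,2))
  • {1,10}:  v_{1} + v_{10} = 2·v_{7} + v_{9} — sig = (2;(1,2))
  • {0,1}:  v_{0} + v_{1} = 2·v_{2} + 2·v_{8} + v_{9} — sig = (2;(1,2,2))
  • {4,7}:  v_{4} + v_{7} = 2·v_{2} + v_{3} + 2·v_{8} — sig = (2;(1,2,2))
  • {4,5}:  v_{4} + v_{5} = 3·v_{2} + 2·v_{3} + v_{6} + 2·v_{8} — sig = (2;(1,2,2,3))
  • {1,3,6}:  v_{1} + v_{3} + v_{6} = v_{7} — sig = (3;(1))
  • {2,8,10}:  v_{2} + v_{8} + v_{10} = v_{7} — sig = (3;(1))
  • {4,6,9}:  v_{4} + v_{6} + v_{9} = v_{0} — sig = (3;(1))
  • {5,8,10}:  v_{5} + v_{8} + v_{10} = v_{3} + v_{6} + 2·v_{7} — sig = (3;(1,1,2))
  • {0,2,3,8}:  v_{0} + v_{2} + v_{3} + v_{8} = v_{4} — sig = (4;(1))
  • {2,3,6,7}:  v_{2} + v_{3} + v_{6} + v_{7} = v_{5} — sig = (4;(1))
  • {2,7,8,9}:  v_{2} + v_{7} + v_{8} + v_{9} = v_{1} — sig = (4;(1))
  • {3,6,7,9}:  v_{3} + v_{6} + v_{7} + v_{9} = v_{10} — sig = (4;(1))
  • {2,3,6,8,9}:  v_{2} + v_{3} + v_{6} + v_{8} + v_{9} = 0 — sig = (5;())

Hence PRS(X_Σ) =
[(2;()), (2;(1,1)), (2;(1,1)), (2;(1,1,1)), (2;(1,1,1,2)), (2;(1,1,3,3)), (2;(1,2)), (2;(1,2)), (2;(1,2,2)), (2;(1,2,2)), (2;(1,2,2,3)), (3;(1)), (3;(1)), (3;(1)), (3;(1,1,2)), (4;(1)), (4;(1)), (4;(1)), (4;(1)), (5;())]
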